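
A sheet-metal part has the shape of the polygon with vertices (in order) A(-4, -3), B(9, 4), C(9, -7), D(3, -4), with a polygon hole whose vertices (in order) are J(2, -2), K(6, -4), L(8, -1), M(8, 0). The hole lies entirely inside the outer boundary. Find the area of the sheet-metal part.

53

Outer boundary:
Apply the surveyor's formula: 2A = Σ (x_i·y_{i+1} − x_{i+1}·y_i), indices taken mod 4.
Σ = (11) + (-99) + (-15) + (-25) = -128
Area = |Σ|/2 = 64.
Hole:
Apply the shoelace formula: 2A = Σ (x_i·y_{i+1} − x_{i+1}·y_i), indices taken mod 4.
Cross-terms: 4, 26, 8, -16  ⇒  Σ = 22
Area = |Σ|/2 = 11.
Net area = 64 − 11 = 53.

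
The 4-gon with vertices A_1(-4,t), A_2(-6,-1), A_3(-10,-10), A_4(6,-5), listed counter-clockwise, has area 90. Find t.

3

The doubled signed area Σ (x_i y_{i+1} − x_{i+1} y_i) is linear in t.
With t=0 it equals 144; the coefficient of t is 12 (from the two edges through A_1).
So 12·t + 144 = 2·90 = 180 ⇒ t = 3.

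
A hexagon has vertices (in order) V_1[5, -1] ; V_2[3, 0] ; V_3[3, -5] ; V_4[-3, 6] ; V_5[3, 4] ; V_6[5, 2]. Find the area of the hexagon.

Apply Gauss's area formula: 2A = Σ (x_i·y_{i+1} − x_{i+1}·y_i), indices taken mod 6.
V_1→V_2: (5)(0) − (3)(-1) = 3
V_2→V_3: (3)(-5) − (3)(0) = -15
V_3→V_4: (3)(6) − (-3)(-5) = 3
V_4→V_5: (-3)(4) − (3)(6) = -30
V_5→V_6: (3)(2) − (5)(4) = -14
V_6→V_1: (5)(-1) − (5)(2) = -15
Σ = -68
Area = |Σ|/2 = 34.

34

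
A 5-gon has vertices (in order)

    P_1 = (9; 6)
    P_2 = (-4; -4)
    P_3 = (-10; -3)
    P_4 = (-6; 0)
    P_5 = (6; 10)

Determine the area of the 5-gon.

86

Σ = (-12) + (-28) + (-18) + (-60) + (-54) = -172
Area = |Σ|/2 = 86.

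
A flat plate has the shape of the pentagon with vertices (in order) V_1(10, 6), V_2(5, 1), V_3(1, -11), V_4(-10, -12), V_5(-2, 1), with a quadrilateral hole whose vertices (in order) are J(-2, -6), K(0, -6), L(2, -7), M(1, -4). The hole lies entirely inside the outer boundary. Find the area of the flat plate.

122.5

Outer boundary:
Σ = (-20) + (-56) + (-122) + (-34) + (-22) = -254
Area = |Σ|/2 = 127.
Hole:
Apply the shoelace formula: 2A = Σ (x_i·y_{i+1} − x_{i+1}·y_i), indices taken mod 4.
Cross-terms: 12, 12, -1, -14  ⇒  Σ = 9
Area = |Σ|/2 = 4.5.
Net area = 127 − 4.5 = 122.5.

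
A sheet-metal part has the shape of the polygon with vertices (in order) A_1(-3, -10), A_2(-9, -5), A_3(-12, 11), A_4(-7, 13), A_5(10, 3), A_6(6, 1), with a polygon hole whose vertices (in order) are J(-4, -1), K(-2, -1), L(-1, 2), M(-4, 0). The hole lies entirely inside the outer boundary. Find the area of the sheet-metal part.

Outer boundary:
Cross-terms: -75, -159, -79, -151, -8, -57  ⇒  Σ = -529
Area = |Σ|/2 = 264.5.
Hole:
Apply the shoelace (surveyor's) formula: 2A = Σ (x_i·y_{i+1} − x_{i+1}·y_i), indices taken mod 4.
Σ = (2) + (-5) + (8) + (4) = 9
Area = |Σ|/2 = 4.5.
Net area = 264.5 − 4.5 = 260.

260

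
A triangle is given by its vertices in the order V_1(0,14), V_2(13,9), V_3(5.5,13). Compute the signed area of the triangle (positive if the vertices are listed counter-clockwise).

7.25

Σ = (-182) + (119.5) + (77) = 14.5
Signed area = Σ/2 = 7.25 (positive ⇒ counter-clockwise traversal).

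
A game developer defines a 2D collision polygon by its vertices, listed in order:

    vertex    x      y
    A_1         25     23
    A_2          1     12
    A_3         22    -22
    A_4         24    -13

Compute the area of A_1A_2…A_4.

Apply the surveyor's formula: 2A = Σ (x_i·y_{i+1} − x_{i+1}·y_i), indices taken mod 4.
A_1→A_2: (25)(12) − (1)(23) = 277
A_2→A_3: (1)(-22) − (22)(12) = -286
A_3→A_4: (22)(-13) − (24)(-22) = 242
A_4→A_1: (24)(23) − (25)(-13) = 877
Σ = 1110
Area = |Σ|/2 = 555.

555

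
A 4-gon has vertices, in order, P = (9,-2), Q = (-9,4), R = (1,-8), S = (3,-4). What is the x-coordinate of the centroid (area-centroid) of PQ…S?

Apply the shoelace formula. First the cross-terms c_i = x_i·y_{i+1} − x_{i+1}·y_i:
  18, 68, 20, 30  ⇒  2A = 136, A = 68.
Then Σ (x_i + x_{i+1})·c_i = -104, so x̄ = -104 / (6·68) = -13/51.

-13/51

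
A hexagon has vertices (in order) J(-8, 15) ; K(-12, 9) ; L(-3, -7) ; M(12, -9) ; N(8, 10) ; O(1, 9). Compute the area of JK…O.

335.5

Σ = (108) + (111) + (111) + (192) + (62) + (87) = 671
Area = |Σ|/2 = 335.5.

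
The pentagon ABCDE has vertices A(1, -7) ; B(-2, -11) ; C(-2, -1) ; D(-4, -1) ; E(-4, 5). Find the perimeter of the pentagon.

36

|AB| = √((-3)² + (-4)²) = √25 = 5
|BC| = √((0)² + (10)²) = √100 = 10
|CD| = √((-2)² + (0)²) = √4 = 2
|DE| = √((0)² + (6)²) = √36 = 6
|EA| = √((5)² + (-12)²) = √169 = 13
Perimeter = 5 + 10 + 2 + 6 + 13 = 36.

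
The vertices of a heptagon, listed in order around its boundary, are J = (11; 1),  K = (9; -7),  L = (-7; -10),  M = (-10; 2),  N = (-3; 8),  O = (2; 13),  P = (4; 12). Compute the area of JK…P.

Σ = (-86) + (-139) + (-114) + (-74) + (-55) + (-28) + (-128) = -624
Area = |Σ|/2 = 312.

312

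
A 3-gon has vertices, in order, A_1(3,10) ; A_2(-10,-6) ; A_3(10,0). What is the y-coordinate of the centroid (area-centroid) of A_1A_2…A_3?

4/3

Apply the surveyor's formula. First the cross-terms c_i = x_i·y_{i+1} − x_{i+1}·y_i:
  82, 60, 100  ⇒  2A = 242, A = 121.
Then Σ (y_i + y_{i+1})·c_i = 968, so ȳ = 968 / (6·121) = 4/3.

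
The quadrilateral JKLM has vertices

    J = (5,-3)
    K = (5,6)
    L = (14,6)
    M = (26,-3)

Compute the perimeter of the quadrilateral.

54

|JK| = √((0)² + (9)²) = √81 = 9
|KL| = √((9)² + (0)²) = √81 = 9
|LM| = √((12)² + (-9)²) = √225 = 15
|MJ| = √((-21)² + (0)²) = √441 = 21
Perimeter = 9 + 9 + 15 + 21 = 54.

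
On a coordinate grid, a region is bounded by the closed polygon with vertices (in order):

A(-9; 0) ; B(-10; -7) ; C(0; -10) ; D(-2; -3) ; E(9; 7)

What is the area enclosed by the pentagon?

109.5

Σ = (63) + (100) + (-20) + (13) + (63) = 219
Area = |Σ|/2 = 109.5.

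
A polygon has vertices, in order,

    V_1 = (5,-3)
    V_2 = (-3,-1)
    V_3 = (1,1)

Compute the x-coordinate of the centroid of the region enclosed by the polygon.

1

Apply the shoelace formula. First the cross-terms c_i = x_i·y_{i+1} − x_{i+1}·y_i:
  -14, -2, -8  ⇒  2A = -24, A = -12.
Then Σ (x_i + x_{i+1})·c_i = -72, so x̄ = -72 / (6·(-12)) = 1.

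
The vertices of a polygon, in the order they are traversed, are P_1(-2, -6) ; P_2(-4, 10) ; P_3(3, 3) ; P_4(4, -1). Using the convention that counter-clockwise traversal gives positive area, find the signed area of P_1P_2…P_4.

Cross-terms: -44, -42, -15, -26  ⇒  Σ = -127
Signed area = Σ/2 = -63.5 (negative ⇒ clockwise traversal).

-63.5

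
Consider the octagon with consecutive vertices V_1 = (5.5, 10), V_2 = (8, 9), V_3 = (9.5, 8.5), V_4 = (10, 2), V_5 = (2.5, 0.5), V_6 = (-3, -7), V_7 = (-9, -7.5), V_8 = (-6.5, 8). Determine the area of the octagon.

200.125

Σ = (-30.5) + (-17.5) + (-66) + (0) + (-16) + (-40.5) + (-120.75) + (-109) = -400.25
Area = |Σ|/2 = 200.125.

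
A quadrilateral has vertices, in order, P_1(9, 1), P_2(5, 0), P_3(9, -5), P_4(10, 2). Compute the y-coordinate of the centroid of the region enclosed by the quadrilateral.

-1.2

Apply the shoelace formula. First the cross-terms c_i = x_i·y_{i+1} − x_{i+1}·y_i:
  -5, -25, 68, -8  ⇒  2A = 30, A = 15.
Then Σ (y_i + y_{i+1})·c_i = -108, so ȳ = -108 / (6·15) = -1.2.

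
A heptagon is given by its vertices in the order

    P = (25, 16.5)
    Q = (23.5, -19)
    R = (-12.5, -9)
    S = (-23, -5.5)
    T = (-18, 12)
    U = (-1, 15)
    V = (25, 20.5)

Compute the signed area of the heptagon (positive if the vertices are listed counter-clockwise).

-1289.25

Apply Gauss's area formula: 2A = Σ (x_i·y_{i+1} − x_{i+1}·y_i), indices taken mod 7.
Cross-terms: -862.75, -449, -138.25, -375, -258, -395.5, -100  ⇒  Σ = -2578.5
Signed area = Σ/2 = -1289.25 (negative ⇒ clockwise traversal).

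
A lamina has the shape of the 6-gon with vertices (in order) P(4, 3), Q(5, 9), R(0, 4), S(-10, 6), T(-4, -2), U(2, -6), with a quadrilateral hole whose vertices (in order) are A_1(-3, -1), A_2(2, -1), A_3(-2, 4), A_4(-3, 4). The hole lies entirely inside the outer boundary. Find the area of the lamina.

Outer boundary:
Σ = (21) + (20) + (40) + (44) + (28) + (30) = 183
Area = |Σ|/2 = 91.5.
Hole:
Σ = (5) + (6) + (4) + (15) = 30
Area = |Σ|/2 = 15.
Net area = 91.5 − 15 = 76.5.

76.5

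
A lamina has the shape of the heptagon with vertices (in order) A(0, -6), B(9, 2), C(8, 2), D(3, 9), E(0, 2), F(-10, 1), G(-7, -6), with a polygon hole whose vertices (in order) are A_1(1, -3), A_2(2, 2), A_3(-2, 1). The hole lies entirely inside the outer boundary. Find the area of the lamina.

119

Outer boundary:
A→B: (0)(2) − (9)(-6) = 54
B→C: (9)(2) − (8)(2) = 2
C→D: (8)(9) − (3)(2) = 66
D→E: (3)(2) − (0)(9) = 6
E→F: (0)(1) − (-10)(2) = 20
F→G: (-10)(-6) − (-7)(1) = 67
G→A: (-7)(-6) − (0)(-6) = 42
Σ = 257
Area = |Σ|/2 = 128.5.
Hole:
Cross-terms: 8, 6, 5  ⇒  Σ = 19
Area = |Σ|/2 = 9.5.
Net area = 128.5 − 9.5 = 119.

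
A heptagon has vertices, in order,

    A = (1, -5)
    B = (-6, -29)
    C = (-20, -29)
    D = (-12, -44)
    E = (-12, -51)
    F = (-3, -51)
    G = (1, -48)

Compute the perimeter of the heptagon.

120

|AB| = √((-7)² + (-24)²) = √625 = 25
|BC| = √((-14)² + (0)²) = √196 = 14
|CD| = √((8)² + (-15)²) = √289 = 17
|DE| = √((0)² + (-7)²) = √49 = 7
|EF| = √((9)² + (0)²) = √81 = 9
|FG| = √((4)² + (3)²) = √25 = 5
|GA| = √((0)² + (43)²) = √1849 = 43
Perimeter = 25 + 14 + 17 + 7 + 9 + 5 + 43 = 120.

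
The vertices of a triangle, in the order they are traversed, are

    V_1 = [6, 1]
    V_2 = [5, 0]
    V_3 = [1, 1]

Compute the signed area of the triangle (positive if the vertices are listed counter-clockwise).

-2.5

Apply the surveyor's formula: 2A = Σ (x_i·y_{i+1} − x_{i+1}·y_i), indices taken mod 3.
Σ = (-5) + (5) + (-5) = -5
Signed area = Σ/2 = -2.5 (negative ⇒ clockwise traversal).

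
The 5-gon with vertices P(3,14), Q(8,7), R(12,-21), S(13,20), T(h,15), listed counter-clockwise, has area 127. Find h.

11

The doubled signed area Σ (x_i y_{i+1} − x_{i+1} y_i) is linear in h.
With h=0 it equals 320; the coefficient of h is -6 (from the two edges through T).
So -6·h + 320 = 2·127 = 254 ⇒ h = 11.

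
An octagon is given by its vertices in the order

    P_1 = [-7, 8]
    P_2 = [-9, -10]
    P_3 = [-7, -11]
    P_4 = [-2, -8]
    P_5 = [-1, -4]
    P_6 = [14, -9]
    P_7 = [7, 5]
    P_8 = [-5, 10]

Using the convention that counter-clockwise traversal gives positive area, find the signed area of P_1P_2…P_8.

Apply the shoelace (surveyor's) formula: 2A = Σ (x_i·y_{i+1} − x_{i+1}·y_i), indices taken mod 8.
Σ = (142) + (29) + (34) + (0) + (65) + (133) + (95) + (30) = 528
Signed area = Σ/2 = 264 (positive ⇒ counter-clockwise traversal).

264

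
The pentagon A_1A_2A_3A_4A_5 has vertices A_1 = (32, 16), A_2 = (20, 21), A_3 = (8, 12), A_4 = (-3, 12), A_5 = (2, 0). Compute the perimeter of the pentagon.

86

|A_1A_2| = √((-12)² + (5)²) = √169 = 13
|A_2A_3| = √((-12)² + (-9)²) = √225 = 15
|A_3A_4| = √((-11)² + (0)²) = √121 = 11
|A_4A_5| = √((5)² + (-12)²) = √169 = 13
|A_5A_1| = √((30)² + (16)²) = √1156 = 34
Perimeter = 13 + 15 + 11 + 13 + 34 = 86.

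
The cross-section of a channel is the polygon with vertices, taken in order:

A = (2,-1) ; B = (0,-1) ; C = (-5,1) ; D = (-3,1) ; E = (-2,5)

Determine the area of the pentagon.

A→B: (2)(-1) − (0)(-1) = -2
B→C: (0)(1) − (-5)(-1) = -5
C→D: (-5)(1) − (-3)(1) = -2
D→E: (-3)(5) − (-2)(1) = -13
E→A: (-2)(-1) − (2)(5) = -8
Σ = -30
Area = |Σ|/2 = 15.

15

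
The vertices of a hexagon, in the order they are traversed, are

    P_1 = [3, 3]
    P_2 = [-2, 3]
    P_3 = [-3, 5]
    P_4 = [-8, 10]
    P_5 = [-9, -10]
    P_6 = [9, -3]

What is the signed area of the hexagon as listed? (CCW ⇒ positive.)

Apply Gauss's area formula: 2A = Σ (x_i·y_{i+1} − x_{i+1}·y_i), indices taken mod 6.
Σ = (15) + (-1) + (10) + (170) + (117) + (36) = 347
Signed area = Σ/2 = 173.5 (positive ⇒ counter-clockwise traversal).

173.5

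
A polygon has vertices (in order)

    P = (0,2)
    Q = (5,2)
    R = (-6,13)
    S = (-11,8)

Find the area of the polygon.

Apply Gauss's area formula: 2A = Σ (x_i·y_{i+1} − x_{i+1}·y_i), indices taken mod 4.
P→Q: (0)(2) − (5)(2) = -10
Q→R: (5)(13) − (-6)(2) = 77
R→S: (-6)(8) − (-11)(13) = 95
S→P: (-11)(2) − (0)(8) = -22
Σ = 140
Area = |Σ|/2 = 70.

70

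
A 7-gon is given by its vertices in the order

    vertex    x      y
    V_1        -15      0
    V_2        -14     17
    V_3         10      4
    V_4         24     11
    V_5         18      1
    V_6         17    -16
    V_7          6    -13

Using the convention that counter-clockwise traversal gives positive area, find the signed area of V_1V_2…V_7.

-633

Apply the shoelace formula: 2A = Σ (x_i·y_{i+1} − x_{i+1}·y_i), indices taken mod 7.
V_1→V_2: (-15)(17) − (-14)(0) = -255
V_2→V_3: (-14)(4) − (10)(17) = -226
V_3→V_4: (10)(11) − (24)(4) = 14
V_4→V_5: (24)(1) − (18)(11) = -174
V_5→V_6: (18)(-16) − (17)(1) = -305
V_6→V_7: (17)(-13) − (6)(-16) = -125
V_7→V_1: (6)(0) − (-15)(-13) = -195
Σ = -1266
Signed area = Σ/2 = -633 (negative ⇒ clockwise traversal).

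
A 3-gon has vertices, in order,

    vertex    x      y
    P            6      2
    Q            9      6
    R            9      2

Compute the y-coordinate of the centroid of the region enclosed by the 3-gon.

Apply the shoelace formula. First the cross-terms c_i = x_i·y_{i+1} − x_{i+1}·y_i:
  18, -36, 6  ⇒  2A = -12, A = -6.
Then Σ (y_i + y_{i+1})·c_i = -120, so ȳ = -120 / (6·(-6)) = 10/3.

10/3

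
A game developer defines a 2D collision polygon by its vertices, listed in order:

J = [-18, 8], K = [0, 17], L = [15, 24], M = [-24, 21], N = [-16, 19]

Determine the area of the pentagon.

212

J→K: (-18)(17) − (0)(8) = -306
K→L: (0)(24) − (15)(17) = -255
L→M: (15)(21) − (-24)(24) = 891
M→N: (-24)(19) − (-16)(21) = -120
N→J: (-16)(8) − (-18)(19) = 214
Σ = 424
Area = |Σ|/2 = 212.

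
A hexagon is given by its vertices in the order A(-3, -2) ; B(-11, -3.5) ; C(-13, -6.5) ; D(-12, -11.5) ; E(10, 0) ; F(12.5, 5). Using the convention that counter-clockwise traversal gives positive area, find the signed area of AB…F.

Σ = (-11.5) + (26) + (71.5) + (115) + (50) + (-10) = 241
Signed area = Σ/2 = 120.5 (positive ⇒ counter-clockwise traversal).

120.5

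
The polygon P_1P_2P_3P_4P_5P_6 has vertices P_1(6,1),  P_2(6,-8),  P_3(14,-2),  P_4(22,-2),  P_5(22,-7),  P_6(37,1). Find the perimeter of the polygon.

80

|P_1P_2| = √((0)² + (-9)²) = √81 = 9
|P_2P_3| = √((8)² + (6)²) = √100 = 10
|P_3P_4| = √((8)² + (0)²) = √64 = 8
|P_4P_5| = √((0)² + (-5)²) = √25 = 5
|P_5P_6| = √((15)² + (8)²) = √289 = 17
|P_6P_1| = √((-31)² + (0)²) = √961 = 31
Perimeter = 9 + 10 + 8 + 5 + 17 + 31 = 80.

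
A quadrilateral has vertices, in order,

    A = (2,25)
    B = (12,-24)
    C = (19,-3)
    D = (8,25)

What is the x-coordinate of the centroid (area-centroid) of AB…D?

Apply the shoelace formula. First the cross-terms c_i = x_i·y_{i+1} − x_{i+1}·y_i:
  -348, 420, 499, 150  ⇒  2A = 721, A = 360.5.
Then Σ (x_i + x_{i+1})·c_i = 23121, so x̄ = 23121 / (6·360.5) = 1101/103.

1101/103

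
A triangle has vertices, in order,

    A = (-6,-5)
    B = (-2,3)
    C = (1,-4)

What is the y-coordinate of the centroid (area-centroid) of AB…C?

-2

Apply the shoelace formula. First the cross-terms c_i = x_i·y_{i+1} − x_{i+1}·y_i:
  -28, 5, -29  ⇒  2A = -52, A = -26.
Then Σ (y_i + y_{i+1})·c_i = 312, so ȳ = 312 / (6·(-26)) = -2.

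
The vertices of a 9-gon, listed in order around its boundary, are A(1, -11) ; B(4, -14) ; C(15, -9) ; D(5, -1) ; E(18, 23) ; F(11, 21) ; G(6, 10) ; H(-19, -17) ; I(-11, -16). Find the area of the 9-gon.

Σ = (30) + (174) + (30) + (133) + (125) + (-16) + (88) + (117) + (137) = 818
Area = |Σ|/2 = 409.

409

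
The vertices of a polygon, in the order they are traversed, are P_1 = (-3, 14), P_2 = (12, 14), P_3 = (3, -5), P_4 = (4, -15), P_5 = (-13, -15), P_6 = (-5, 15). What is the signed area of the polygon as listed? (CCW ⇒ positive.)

P_1→P_2: (-3)(14) − (12)(14) = -210
P_2→P_3: (12)(-5) − (3)(14) = -102
P_3→P_4: (3)(-15) − (4)(-5) = -25
P_4→P_5: (4)(-15) − (-13)(-15) = -255
P_5→P_6: (-13)(15) − (-5)(-15) = -270
P_6→P_1: (-5)(14) − (-3)(15) = -25
Σ = -887
Signed area = Σ/2 = -443.5 (negative ⇒ clockwise traversal).

-443.5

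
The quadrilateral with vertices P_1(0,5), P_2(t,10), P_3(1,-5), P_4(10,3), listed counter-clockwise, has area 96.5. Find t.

-10

The doubled signed area Σ (x_i y_{i+1} − x_{i+1} y_i) is linear in t.
With t=0 it equals 93; the coefficient of t is -10 (from the two edges through P_2).
So -10·t + 93 = 2·96.5 = 193 ⇒ t = -10.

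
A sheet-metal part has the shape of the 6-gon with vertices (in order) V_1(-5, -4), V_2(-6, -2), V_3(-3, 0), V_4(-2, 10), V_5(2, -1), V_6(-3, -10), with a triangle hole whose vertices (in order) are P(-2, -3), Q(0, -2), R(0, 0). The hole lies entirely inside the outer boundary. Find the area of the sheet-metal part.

62.5

Outer boundary:
Apply the surveyor's formula: 2A = Σ (x_i·y_{i+1} − x_{i+1}·y_i), indices taken mod 6.
Cross-terms: -14, -6, -30, -18, -23, -38  ⇒  Σ = -129
Area = |Σ|/2 = 64.5.
Hole:
Σ = (4) + (0) + (0) = 4
Area = |Σ|/2 = 2.
Net area = 64.5 − 2 = 62.5.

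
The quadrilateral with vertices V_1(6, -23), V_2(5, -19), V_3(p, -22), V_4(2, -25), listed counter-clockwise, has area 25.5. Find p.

-2

Write out the shoelace sum; only the two edges meeting at V_3 involve p:
2·Area = [(5·(-22) − p·(-19)) + (p·(-25) − 2·(-22))] + 105
       = -6·p + 39 = 51
⇒ p = -2.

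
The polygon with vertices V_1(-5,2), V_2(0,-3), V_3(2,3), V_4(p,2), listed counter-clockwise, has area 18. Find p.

The doubled signed area Σ (x_i y_{i+1} − x_{i+1} y_i) is linear in p.
With p=0 it equals 35; the coefficient of p is -1 (from the two edges through V_4).
So -1·p + 35 = 2·18 = 36 ⇒ p = -1.

-1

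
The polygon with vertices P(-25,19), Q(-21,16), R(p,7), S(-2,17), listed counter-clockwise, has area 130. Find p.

7

Write out the shoelace sum; only the two edges meeting at R involve p:
2·Area = [((-21)·7 − p·16) + (p·17 − (-2)·7)] + 386
       = 1·p + 253 = 260
⇒ p = 7.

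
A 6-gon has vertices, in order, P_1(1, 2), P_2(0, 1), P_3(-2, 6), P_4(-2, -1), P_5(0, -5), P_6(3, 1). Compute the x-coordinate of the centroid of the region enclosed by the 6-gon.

Apply the shoelace (surveyor's) formula. First the cross-terms c_i = x_i·y_{i+1} − x_{i+1}·y_i:
  1, 2, 14, 10, 15, 5  ⇒  2A = 47, A = 23.5.
Then Σ (x_i + x_{i+1})·c_i = -14, so x̄ = -14 / (6·23.5) = -14/141.

-14/141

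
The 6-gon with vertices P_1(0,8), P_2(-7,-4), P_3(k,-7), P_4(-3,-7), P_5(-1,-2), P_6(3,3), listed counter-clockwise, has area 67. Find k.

-8

Write out the shoelace sum; only the two edges meeting at P_3 involve k:
2·Area = [((-7)·(-7) − k·(-4)) + (k·(-7) − (-3)·(-7))] + 82
       = -3·k + 110 = 134
⇒ k = -8.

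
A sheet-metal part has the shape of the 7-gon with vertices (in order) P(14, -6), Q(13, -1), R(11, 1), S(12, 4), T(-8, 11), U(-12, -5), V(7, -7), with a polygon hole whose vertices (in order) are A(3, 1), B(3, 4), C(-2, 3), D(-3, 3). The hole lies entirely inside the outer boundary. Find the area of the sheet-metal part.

Outer boundary:
Apply Gauss's area formula: 2A = Σ (x_i·y_{i+1} − x_{i+1}·y_i), indices taken mod 7.
Cross-terms: 64, 24, 32, 164, 172, 119, 56  ⇒  Σ = 631
Area = |Σ|/2 = 315.5.
Hole:
Apply Gauss's area formula: 2A = Σ (x_i·y_{i+1} − x_{i+1}·y_i), indices taken mod 4.
Σ = (9) + (17) + (3) + (-12) = 17
Area = |Σ|/2 = 8.5.
Net area = 315.5 − 8.5 = 307.

307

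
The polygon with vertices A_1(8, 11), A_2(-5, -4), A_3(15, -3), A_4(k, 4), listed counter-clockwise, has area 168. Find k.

Write out the shoelace sum; only the two edges meeting at A_4 involve k:
2·Area = [(15·4 − k·(-3)) + (k·11 − 8·4)] + 98
       = 14·k + 126 = 336
⇒ k = 15.

15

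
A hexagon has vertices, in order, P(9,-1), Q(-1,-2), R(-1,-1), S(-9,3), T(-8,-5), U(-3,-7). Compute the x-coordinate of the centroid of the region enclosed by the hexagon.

Apply the shoelace (surveyor's) formula. First the cross-terms c_i = x_i·y_{i+1} − x_{i+1}·y_i:
  -19, -1, -12, 69, 41, 66  ⇒  2A = 144, A = 72.
Then Σ (x_i + x_{i+1})·c_i = -1258, so x̄ = -1258 / (6·72) = -629/216.

-629/216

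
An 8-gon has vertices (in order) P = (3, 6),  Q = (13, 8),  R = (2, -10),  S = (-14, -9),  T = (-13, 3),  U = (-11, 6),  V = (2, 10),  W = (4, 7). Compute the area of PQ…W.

Apply Gauss's area formula: 2A = Σ (x_i·y_{i+1} − x_{i+1}·y_i), indices taken mod 8.
Σ = (-54) + (-146) + (-158) + (-159) + (-45) + (-122) + (-26) + (3) = -707
Area = |Σ|/2 = 353.5.

353.5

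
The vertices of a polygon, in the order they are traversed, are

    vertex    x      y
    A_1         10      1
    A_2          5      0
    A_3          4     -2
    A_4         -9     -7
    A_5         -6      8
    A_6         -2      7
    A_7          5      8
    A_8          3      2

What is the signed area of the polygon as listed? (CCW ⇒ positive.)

Apply Gauss's area formula: 2A = Σ (x_i·y_{i+1} − x_{i+1}·y_i), indices taken mod 8.
Cross-terms: -5, -10, -46, -114, -26, -51, -14, -17  ⇒  Σ = -283
Signed area = Σ/2 = -141.5 (negative ⇒ clockwise traversal).

-141.5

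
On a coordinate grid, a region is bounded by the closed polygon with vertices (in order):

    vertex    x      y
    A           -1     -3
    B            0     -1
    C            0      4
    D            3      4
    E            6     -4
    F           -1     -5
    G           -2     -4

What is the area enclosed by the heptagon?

42.5

Apply the surveyor's formula: 2A = Σ (x_i·y_{i+1} − x_{i+1}·y_i), indices taken mod 7.
Cross-terms: 1, 0, -12, -36, -34, -6, 2  ⇒  Σ = -85
Area = |Σ|/2 = 42.5.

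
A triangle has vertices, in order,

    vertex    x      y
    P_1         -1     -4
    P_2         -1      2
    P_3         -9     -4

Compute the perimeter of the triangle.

24

|P_1P_2| = √((0)² + (6)²) = √36 = 6
|P_2P_3| = √((-8)² + (-6)²) = √100 = 10
|P_3P_1| = √((8)² + (0)²) = √64 = 8
Perimeter = 6 + 10 + 8 = 24.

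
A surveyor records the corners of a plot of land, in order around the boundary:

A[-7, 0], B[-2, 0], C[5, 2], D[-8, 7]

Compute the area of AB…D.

48

Apply the surveyor's formula: 2A = Σ (x_i·y_{i+1} − x_{i+1}·y_i), indices taken mod 4.
Σ = (0) + (-4) + (51) + (49) = 96
Area = |Σ|/2 = 48.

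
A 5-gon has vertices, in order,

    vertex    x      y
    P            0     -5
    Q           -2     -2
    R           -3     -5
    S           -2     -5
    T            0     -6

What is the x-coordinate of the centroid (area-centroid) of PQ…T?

Apply Gauss's area formula. First the cross-terms c_i = x_i·y_{i+1} − x_{i+1}·y_i:
  -10, 4, 5, 12, 0  ⇒  2A = 11, A = 5.5.
Then Σ (x_i + x_{i+1})·c_i = -49, so x̄ = -49 / (6·5.5) = -49/33.

-49/33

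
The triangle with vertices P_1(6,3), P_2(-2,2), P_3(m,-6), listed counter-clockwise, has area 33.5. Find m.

Write out the shoelace sum; only the two edges meeting at P_3 involve m:
2·Area = [((-2)·(-6) − m·2) + (m·3 − 6·(-6))] + 18
       = 1·m + 66 = 67
⇒ m = 1.

1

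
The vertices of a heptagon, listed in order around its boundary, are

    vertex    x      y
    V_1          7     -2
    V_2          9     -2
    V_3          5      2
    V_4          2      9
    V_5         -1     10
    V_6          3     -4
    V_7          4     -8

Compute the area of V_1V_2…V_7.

V_1→V_2: (7)(-2) − (9)(-2) = 4
V_2→V_3: (9)(2) − (5)(-2) = 28
V_3→V_4: (5)(9) − (2)(2) = 41
V_4→V_5: (2)(10) − (-1)(9) = 29
V_5→V_6: (-1)(-4) − (3)(10) = -26
V_6→V_7: (3)(-8) − (4)(-4) = -8
V_7→V_1: (4)(-2) − (7)(-8) = 48
Σ = 116
Area = |Σ|/2 = 58.

58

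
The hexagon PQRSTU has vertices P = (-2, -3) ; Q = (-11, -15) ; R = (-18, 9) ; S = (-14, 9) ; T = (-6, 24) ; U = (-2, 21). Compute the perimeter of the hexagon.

90

|PQ| = √((-9)² + (-12)²) = √225 = 15
|QR| = √((-7)² + (24)²) = √625 = 25
|RS| = √((4)² + (0)²) = √16 = 4
|ST| = √((8)² + (15)²) = √289 = 17
|TU| = √((4)² + (-3)²) = √25 = 5
|UP| = √((0)² + (-24)²) = √576 = 24
Perimeter = 15 + 25 + 4 + 17 + 5 + 24 = 90.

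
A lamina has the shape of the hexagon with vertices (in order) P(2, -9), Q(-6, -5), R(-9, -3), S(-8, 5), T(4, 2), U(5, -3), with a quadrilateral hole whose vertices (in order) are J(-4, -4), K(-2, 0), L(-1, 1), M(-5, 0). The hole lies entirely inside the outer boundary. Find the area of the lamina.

121

Outer boundary:
Σ = (-64) + (-27) + (-69) + (-36) + (-22) + (-39) = -257
Area = |Σ|/2 = 128.5.
Hole:
Apply Gauss's area formula: 2A = Σ (x_i·y_{i+1} − x_{i+1}·y_i), indices taken mod 4.
Σ = (-8) + (-2) + (5) + (20) = 15
Area = |Σ|/2 = 7.5.
Net area = 128.5 − 7.5 = 121.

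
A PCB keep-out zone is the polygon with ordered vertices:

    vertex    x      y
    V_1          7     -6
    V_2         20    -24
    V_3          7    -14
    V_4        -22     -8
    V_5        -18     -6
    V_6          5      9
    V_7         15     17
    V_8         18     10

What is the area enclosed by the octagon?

526

Σ = (-48) + (-112) + (-364) + (-12) + (-132) + (-50) + (-156) + (-178) = -1052
Area = |Σ|/2 = 526.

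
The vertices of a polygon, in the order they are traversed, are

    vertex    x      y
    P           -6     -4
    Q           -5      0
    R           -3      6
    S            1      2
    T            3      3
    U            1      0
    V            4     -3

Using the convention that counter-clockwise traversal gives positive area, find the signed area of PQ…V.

Apply Gauss's area formula: 2A = Σ (x_i·y_{i+1} − x_{i+1}·y_i), indices taken mod 7.
Σ = (-20) + (-30) + (-12) + (-3) + (-3) + (-3) + (-34) = -105
Signed area = Σ/2 = -52.5 (negative ⇒ clockwise traversal).

-52.5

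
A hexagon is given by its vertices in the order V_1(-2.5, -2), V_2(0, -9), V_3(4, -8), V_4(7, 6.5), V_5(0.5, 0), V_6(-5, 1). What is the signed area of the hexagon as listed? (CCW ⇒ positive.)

75.125

Σ = (22.5) + (36) + (82) + (-3.25) + (0.5) + (12.5) = 150.25
Signed area = Σ/2 = 75.125 (positive ⇒ counter-clockwise traversal).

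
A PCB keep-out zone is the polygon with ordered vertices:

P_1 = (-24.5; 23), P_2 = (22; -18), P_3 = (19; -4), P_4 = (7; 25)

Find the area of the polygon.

Apply the shoelace (surveyor's) formula: 2A = Σ (x_i·y_{i+1} − x_{i+1}·y_i), indices taken mod 4.
P_1→P_2: (-24.5)(-18) − (22)(23) = -65
P_2→P_3: (22)(-4) − (19)(-18) = 254
P_3→P_4: (19)(25) − (7)(-4) = 503
P_4→P_1: (7)(23) − (-24.5)(25) = 773.5
Σ = 1465.5
Area = |Σ|/2 = 732.75.

732.75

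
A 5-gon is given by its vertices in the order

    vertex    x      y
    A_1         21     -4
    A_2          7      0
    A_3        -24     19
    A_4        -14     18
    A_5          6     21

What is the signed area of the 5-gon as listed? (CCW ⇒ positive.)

-436

A_1→A_2: (21)(0) − (7)(-4) = 28
A_2→A_3: (7)(19) − (-24)(0) = 133
A_3→A_4: (-24)(18) − (-14)(19) = -166
A_4→A_5: (-14)(21) − (6)(18) = -402
A_5→A_1: (6)(-4) − (21)(21) = -465
Σ = -872
Signed area = Σ/2 = -436 (negative ⇒ clockwise traversal).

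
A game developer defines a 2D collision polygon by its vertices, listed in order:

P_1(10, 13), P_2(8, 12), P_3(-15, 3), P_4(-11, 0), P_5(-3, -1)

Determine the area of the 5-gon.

P_1→P_2: (10)(12) − (8)(13) = 16
P_2→P_3: (8)(3) − (-15)(12) = 204
P_3→P_4: (-15)(0) − (-11)(3) = 33
P_4→P_5: (-11)(-1) − (-3)(0) = 11
P_5→P_1: (-3)(13) − (10)(-1) = -29
Σ = 235
Area = |Σ|/2 = 117.5.

117.5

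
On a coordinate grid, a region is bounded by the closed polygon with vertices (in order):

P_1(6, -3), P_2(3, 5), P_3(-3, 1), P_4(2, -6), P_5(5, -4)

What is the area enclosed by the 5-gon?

52

Apply Gauss's area formula: 2A = Σ (x_i·y_{i+1} − x_{i+1}·y_i), indices taken mod 5.
Cross-terms: 39, 18, 16, 22, 9  ⇒  Σ = 104
Area = |Σ|/2 = 52.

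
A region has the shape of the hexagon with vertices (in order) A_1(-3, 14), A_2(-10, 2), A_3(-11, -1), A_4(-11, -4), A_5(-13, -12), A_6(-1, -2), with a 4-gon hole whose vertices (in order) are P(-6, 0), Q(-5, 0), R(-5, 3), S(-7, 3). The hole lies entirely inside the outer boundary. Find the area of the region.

Outer boundary:
Σ = (134) + (32) + (33) + (80) + (14) + (-20) = 273
Area = |Σ|/2 = 136.5.
Hole:
Σ = (0) + (-15) + (6) + (18) = 9
Area = |Σ|/2 = 4.5.
Net area = 136.5 − 4.5 = 132.

132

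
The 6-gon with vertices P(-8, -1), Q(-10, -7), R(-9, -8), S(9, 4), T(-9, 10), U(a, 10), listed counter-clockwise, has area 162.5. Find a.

-10

Write out the shoelace sum; only the two edges meeting at U involve a:
2·Area = [((-9)·10 − a·10) + (a·(-1) − (-8)·10)] + 225
       = -11·a + 215 = 325
⇒ a = -10.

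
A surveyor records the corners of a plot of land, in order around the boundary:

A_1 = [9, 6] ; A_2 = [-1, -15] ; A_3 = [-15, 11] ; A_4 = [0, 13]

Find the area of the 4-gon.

Apply Gauss's area formula: 2A = Σ (x_i·y_{i+1} − x_{i+1}·y_i), indices taken mod 4.
Σ = (-129) + (-236) + (-195) + (-117) = -677
Area = |Σ|/2 = 338.5.

338.5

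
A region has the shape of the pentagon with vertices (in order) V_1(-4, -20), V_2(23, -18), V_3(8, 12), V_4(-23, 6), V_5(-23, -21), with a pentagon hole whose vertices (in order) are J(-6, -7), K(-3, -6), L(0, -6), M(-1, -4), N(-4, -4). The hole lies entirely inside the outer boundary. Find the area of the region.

Outer boundary:
Cross-terms: 532, 420, 324, 621, 376  ⇒  Σ = 2273
Area = |Σ|/2 = 1136.5.
Hole:
Apply the shoelace formula: 2A = Σ (x_i·y_{i+1} − x_{i+1}·y_i), indices taken mod 5.
Σ = (15) + (18) + (-6) + (-12) + (4) = 19
Area = |Σ|/2 = 9.5.
Net area = 1136.5 − 9.5 = 1127.

1127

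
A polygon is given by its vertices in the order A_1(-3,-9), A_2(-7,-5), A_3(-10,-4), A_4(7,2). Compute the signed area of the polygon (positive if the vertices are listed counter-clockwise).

Apply the shoelace (surveyor's) formula: 2A = Σ (x_i·y_{i+1} − x_{i+1}·y_i), indices taken mod 4.
Cross-terms: -48, -22, 8, -57  ⇒  Σ = -119
Signed area = Σ/2 = -59.5 (negative ⇒ clockwise traversal).

-59.5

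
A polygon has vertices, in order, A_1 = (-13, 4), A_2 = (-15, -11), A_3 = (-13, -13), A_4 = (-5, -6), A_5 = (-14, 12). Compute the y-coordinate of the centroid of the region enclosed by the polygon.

-545/168

Apply Gauss's area formula. First the cross-terms c_i = x_i·y_{i+1} − x_{i+1}·y_i:
  203, 52, 13, -144, 100  ⇒  2A = 224, A = 112.
Then Σ (y_i + y_{i+1})·c_i = -2180, so ȳ = -2180 / (6·112) = -545/168.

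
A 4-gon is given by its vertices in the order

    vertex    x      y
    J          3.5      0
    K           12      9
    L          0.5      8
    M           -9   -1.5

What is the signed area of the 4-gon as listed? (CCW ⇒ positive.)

Apply the shoelace (surveyor's) formula: 2A = Σ (x_i·y_{i+1} − x_{i+1}·y_i), indices taken mod 4.
J→K: (3.5)(9) − (12)(0) = 31.5
K→L: (12)(8) − (0.5)(9) = 91.5
L→M: (0.5)(-1.5) − (-9)(8) = 71.25
M→J: (-9)(0) − (3.5)(-1.5) = 5.25
Σ = 199.5
Signed area = Σ/2 = 99.75 (positive ⇒ counter-clockwise traversal).

99.75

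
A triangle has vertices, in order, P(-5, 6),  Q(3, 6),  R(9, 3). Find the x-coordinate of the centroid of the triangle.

7/3

Apply the shoelace formula. First the cross-terms c_i = x_i·y_{i+1} − x_{i+1}·y_i:
  -48, -45, 69  ⇒  2A = -24, A = -12.
Then Σ (x_i + x_{i+1})·c_i = -168, so x̄ = -168 / (6·(-12)) = 7/3.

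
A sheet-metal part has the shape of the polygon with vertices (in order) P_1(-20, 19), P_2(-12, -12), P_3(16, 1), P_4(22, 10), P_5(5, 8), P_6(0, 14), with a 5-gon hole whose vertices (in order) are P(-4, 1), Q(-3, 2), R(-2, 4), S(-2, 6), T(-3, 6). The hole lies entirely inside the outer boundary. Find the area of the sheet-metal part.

Outer boundary:
Σ = (468) + (180) + (138) + (126) + (70) + (280) = 1262
Area = |Σ|/2 = 631.
Hole:
Apply the shoelace (surveyor's) formula: 2A = Σ (x_i·y_{i+1} − x_{i+1}·y_i), indices taken mod 5.
P→Q: (-4)(2) − (-3)(1) = -5
Q→R: (-3)(4) − (-2)(2) = -8
R→S: (-2)(6) − (-2)(4) = -4
S→T: (-2)(6) − (-3)(6) = 6
T→P: (-3)(1) − (-4)(6) = 21
Σ = 10
Area = |Σ|/2 = 5.
Net area = 631 − 5 = 626.

626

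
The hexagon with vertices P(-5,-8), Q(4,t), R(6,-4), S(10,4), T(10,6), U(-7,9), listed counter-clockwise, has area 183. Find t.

-3

Write out the shoelace sum; only the two edges meeting at Q involve t:
2·Area = [((-5)·t − 4·(-8)) + (4·(-4) − 6·t)] + 317
       = -11·t + 333 = 366
⇒ t = -3.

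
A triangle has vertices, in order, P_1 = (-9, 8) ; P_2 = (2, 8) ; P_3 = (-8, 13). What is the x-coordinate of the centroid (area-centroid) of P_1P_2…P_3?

-5

Apply the shoelace formula. First the cross-terms c_i = x_i·y_{i+1} − x_{i+1}·y_i:
  -88, 90, 53  ⇒  2A = 55, A = 27.5.
Then Σ (x_i + x_{i+1})·c_i = -825, so x̄ = -825 / (6·27.5) = -5.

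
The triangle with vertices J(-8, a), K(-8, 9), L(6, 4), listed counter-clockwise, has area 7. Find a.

The doubled signed area Σ (x_i y_{i+1} − x_{i+1} y_i) is linear in a.
With a=0 it equals -126; the coefficient of a is 14 (from the two edges through J).
So 14·a + -126 = 2·7 = 14 ⇒ a = 10.

10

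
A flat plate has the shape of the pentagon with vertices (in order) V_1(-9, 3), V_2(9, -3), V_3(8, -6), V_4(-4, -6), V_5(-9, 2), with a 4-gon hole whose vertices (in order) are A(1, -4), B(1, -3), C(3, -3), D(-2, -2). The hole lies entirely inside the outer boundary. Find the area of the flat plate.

84

Outer boundary:
Apply Gauss's area formula: 2A = Σ (x_i·y_{i+1} − x_{i+1}·y_i), indices taken mod 5.
Σ = (0) + (-30) + (-72) + (-62) + (-9) = -173
Area = |Σ|/2 = 86.5.
Hole:
Apply the shoelace formula: 2A = Σ (x_i·y_{i+1} − x_{i+1}·y_i), indices taken mod 4.
A→B: (1)(-3) − (1)(-4) = 1
B→C: (1)(-3) − (3)(-3) = 6
C→D: (3)(-2) − (-2)(-3) = -12
D→A: (-2)(-4) − (1)(-2) = 10
Σ = 5
Area = |Σ|/2 = 2.5.
Net area = 86.5 − 2.5 = 84.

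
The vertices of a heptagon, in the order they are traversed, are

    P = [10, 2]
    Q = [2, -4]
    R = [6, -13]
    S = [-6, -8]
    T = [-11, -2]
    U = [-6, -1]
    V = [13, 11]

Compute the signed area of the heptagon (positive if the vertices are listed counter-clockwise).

Apply the surveyor's formula: 2A = Σ (x_i·y_{i+1} − x_{i+1}·y_i), indices taken mod 7.
Σ = (-44) + (-2) + (-126) + (-76) + (-1) + (-53) + (-84) = -386
Signed area = Σ/2 = -193 (negative ⇒ clockwise traversal).

-193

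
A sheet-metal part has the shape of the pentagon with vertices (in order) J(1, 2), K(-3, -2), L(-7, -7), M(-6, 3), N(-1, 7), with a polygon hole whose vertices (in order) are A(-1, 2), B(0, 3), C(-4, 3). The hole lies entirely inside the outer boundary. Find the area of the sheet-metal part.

48

Outer boundary:
Σ = (4) + (7) + (-63) + (-39) + (-9) = -100
Area = |Σ|/2 = 50.
Hole:
Apply the shoelace (surveyor's) formula: 2A = Σ (x_i·y_{i+1} − x_{i+1}·y_i), indices taken mod 3.
A→B: (-1)(3) − (0)(2) = -3
B→C: (0)(3) − (-4)(3) = 12
C→A: (-4)(2) − (-1)(3) = -5
Σ = 4
Area = |Σ|/2 = 2.
Net area = 50 − 2 = 48.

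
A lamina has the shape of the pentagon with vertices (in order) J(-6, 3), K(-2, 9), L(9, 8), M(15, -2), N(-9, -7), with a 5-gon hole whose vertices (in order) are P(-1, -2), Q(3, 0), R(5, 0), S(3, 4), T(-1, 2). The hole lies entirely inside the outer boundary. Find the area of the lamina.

217.5

Outer boundary:
Σ = (-48) + (-97) + (-138) + (-123) + (-69) = -475
Area = |Σ|/2 = 237.5.
Hole:
Apply the surveyor's formula: 2A = Σ (x_i·y_{i+1} − x_{i+1}·y_i), indices taken mod 5.
Cross-terms: 6, 0, 20, 10, 4  ⇒  Σ = 40
Area = |Σ|/2 = 20.
Net area = 237.5 − 20 = 217.5.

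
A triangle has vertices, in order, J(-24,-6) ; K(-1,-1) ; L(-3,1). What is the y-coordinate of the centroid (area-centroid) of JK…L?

-2

Apply the shoelace (surveyor's) formula. First the cross-terms c_i = x_i·y_{i+1} − x_{i+1}·y_i:
  18, -4, 42  ⇒  2A = 56, A = 28.
Then Σ (y_i + y_{i+1})·c_i = -336, so ȳ = -336 / (6·28) = -2.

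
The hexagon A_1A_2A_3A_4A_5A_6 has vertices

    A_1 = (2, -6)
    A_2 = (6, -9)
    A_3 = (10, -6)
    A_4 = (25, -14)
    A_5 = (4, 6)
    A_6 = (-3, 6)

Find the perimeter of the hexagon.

76

|A_1A_2| = √((4)² + (-3)²) = √25 = 5
|A_2A_3| = √((4)² + (3)²) = √25 = 5
|A_3A_4| = √((15)² + (-8)²) = √289 = 17
|A_4A_5| = √((-21)² + (20)²) = √841 = 29
|A_5A_6| = √((-7)² + (0)²) = √49 = 7
|A_6A_1| = √((5)² + (-12)²) = √169 = 13
Perimeter = 5 + 5 + 17 + 29 + 7 + 13 = 76.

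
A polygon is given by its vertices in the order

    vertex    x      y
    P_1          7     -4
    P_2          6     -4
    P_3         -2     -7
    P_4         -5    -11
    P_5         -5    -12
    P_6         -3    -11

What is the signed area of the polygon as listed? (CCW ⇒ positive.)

Apply the surveyor's formula: 2A = Σ (x_i·y_{i+1} − x_{i+1}·y_i), indices taken mod 6.
Σ = (-4) + (-50) + (-13) + (5) + (19) + (89) = 46
Signed area = Σ/2 = 23 (positive ⇒ counter-clockwise traversal).

23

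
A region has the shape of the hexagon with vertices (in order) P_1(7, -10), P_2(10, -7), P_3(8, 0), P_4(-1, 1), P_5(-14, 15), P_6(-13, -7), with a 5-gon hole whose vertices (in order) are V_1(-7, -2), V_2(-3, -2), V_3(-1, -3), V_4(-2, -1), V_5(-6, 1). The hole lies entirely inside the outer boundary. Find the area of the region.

282.5

Outer boundary:
Apply Gauss's area formula: 2A = Σ (x_i·y_{i+1} − x_{i+1}·y_i), indices taken mod 6.
Σ = (51) + (56) + (8) + (-1) + (293) + (179) = 586
Area = |Σ|/2 = 293.
Hole:
Σ = (8) + (7) + (-5) + (-8) + (19) = 21
Area = |Σ|/2 = 10.5.
Net area = 293 − 10.5 = 282.5.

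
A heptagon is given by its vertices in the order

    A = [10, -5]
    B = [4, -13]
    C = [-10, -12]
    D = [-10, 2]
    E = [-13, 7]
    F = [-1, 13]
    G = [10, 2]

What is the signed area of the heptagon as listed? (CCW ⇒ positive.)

-418

Cross-terms: -110, -178, -140, -44, -162, -132, -70  ⇒  Σ = -836
Signed area = Σ/2 = -418 (negative ⇒ clockwise traversal).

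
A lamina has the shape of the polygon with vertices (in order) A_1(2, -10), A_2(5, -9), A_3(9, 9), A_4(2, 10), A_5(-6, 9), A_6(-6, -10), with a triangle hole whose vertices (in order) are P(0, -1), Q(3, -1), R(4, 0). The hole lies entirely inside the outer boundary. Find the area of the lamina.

Outer boundary:
Apply the surveyor's formula: 2A = Σ (x_i·y_{i+1} − x_{i+1}·y_i), indices taken mod 6.
Cross-terms: 32, 126, 72, 78, 114, 80  ⇒  Σ = 502
Area = |Σ|/2 = 251.
Hole:
Apply the shoelace formula: 2A = Σ (x_i·y_{i+1} − x_{i+1}·y_i), indices taken mod 3.
Σ = (3) + (4) + (-4) = 3
Area = |Σ|/2 = 1.5.
Net area = 251 − 1.5 = 249.5.

249.5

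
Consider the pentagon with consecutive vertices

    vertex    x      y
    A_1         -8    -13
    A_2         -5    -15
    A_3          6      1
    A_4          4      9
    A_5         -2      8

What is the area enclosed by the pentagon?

165

Apply Gauss's area formula: 2A = Σ (x_i·y_{i+1} − x_{i+1}·y_i), indices taken mod 5.
Cross-terms: 55, 85, 50, 50, 90  ⇒  Σ = 330
Area = |Σ|/2 = 165.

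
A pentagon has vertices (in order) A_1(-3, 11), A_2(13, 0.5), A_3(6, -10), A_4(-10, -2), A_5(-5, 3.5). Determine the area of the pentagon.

Σ = (-144.5) + (-133) + (-112) + (-45) + (-44.5) = -479
Area = |Σ|/2 = 239.5.

239.5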